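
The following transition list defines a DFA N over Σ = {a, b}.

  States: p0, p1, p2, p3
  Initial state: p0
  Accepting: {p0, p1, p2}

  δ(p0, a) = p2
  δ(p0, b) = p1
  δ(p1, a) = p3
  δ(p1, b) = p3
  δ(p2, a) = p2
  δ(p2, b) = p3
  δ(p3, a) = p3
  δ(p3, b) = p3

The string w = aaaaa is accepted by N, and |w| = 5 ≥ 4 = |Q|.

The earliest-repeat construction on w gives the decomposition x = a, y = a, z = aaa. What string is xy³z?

xy^3z = a·a·a·a·aaa = aaaaaaa.
Reading y = a takes N from p2 back to p2, so after x·y·y·y the machine is still in p2, and z then leads to the accepting state p2. Hence aaaaaaa ∈ L(N).

aaaaaaa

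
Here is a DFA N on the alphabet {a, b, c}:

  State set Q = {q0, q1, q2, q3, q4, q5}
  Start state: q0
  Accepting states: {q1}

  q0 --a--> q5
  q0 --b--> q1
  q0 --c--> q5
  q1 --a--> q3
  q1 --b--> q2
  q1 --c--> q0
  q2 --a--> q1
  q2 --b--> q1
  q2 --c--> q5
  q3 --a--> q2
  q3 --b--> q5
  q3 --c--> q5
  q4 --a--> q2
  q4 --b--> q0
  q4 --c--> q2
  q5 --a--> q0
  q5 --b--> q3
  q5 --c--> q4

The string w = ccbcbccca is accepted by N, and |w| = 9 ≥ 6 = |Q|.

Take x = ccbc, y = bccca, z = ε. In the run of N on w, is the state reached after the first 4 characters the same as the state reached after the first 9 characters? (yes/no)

State sequence: q0 -c-> q5 -c-> q4 -b-> q0 -c-> q5 -b-> q3 -c-> q5 -c-> q4 -c-> q2 -a-> q1

After x (step 4): q5. After xy (step 9): q1.
They differ (q5 ≠ q1), so y is not a cycle from the state after x; this split is not the one the pumping-lemma construction produces, and pumping y need not keep the string in L(N).

no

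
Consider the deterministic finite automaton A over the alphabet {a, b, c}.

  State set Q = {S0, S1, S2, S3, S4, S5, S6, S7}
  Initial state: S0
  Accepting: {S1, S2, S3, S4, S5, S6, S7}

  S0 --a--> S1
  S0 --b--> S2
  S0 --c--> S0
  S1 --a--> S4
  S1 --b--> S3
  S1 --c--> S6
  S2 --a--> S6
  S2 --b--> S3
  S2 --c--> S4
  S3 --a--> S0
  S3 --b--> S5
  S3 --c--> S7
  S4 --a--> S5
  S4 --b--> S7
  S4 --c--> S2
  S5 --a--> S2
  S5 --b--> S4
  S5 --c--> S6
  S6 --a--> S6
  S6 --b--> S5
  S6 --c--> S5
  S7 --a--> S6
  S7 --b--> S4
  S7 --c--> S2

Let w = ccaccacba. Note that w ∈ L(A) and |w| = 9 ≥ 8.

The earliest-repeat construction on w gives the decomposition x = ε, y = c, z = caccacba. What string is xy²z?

xy^2z = ε·c·c·caccacba = cccaccacba.
Reading y = c takes A from S0 back to S0, so after x·y·y the machine is still in S0, and z then leads to the accepting state S6. Hence cccaccacba ∈ L(A).

cccaccacba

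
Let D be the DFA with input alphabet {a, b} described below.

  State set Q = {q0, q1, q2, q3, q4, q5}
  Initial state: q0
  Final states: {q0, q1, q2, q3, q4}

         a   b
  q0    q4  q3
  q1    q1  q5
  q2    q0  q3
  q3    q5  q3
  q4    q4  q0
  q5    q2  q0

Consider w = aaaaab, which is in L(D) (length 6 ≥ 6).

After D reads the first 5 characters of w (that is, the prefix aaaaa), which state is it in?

State sequence: q0 -a-> q4 -a-> q4 -a-> q4 -a-> q4 -a-> q4

After reading 5 characters, D is in state q4.

q4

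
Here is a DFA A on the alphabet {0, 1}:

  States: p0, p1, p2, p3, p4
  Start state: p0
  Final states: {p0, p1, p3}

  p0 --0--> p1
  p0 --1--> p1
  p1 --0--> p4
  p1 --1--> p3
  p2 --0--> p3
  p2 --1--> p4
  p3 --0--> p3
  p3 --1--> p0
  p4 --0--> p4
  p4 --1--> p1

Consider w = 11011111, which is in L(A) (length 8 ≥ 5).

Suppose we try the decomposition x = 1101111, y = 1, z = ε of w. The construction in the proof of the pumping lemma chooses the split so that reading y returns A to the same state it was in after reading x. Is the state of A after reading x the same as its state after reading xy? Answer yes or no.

no

State sequence: p0 -1-> p1 -1-> p3 -0-> p3 -1-> p0 -1-> p1 -1-> p3 -1-> p0 -1-> p1

After x (step 7): p0. After xy (step 8): p1.
They differ (p0 ≠ p1), so y is not a cycle from the state after x; this split is not the one the pumping-lemma construction produces, and pumping y need not keep the string in L(A).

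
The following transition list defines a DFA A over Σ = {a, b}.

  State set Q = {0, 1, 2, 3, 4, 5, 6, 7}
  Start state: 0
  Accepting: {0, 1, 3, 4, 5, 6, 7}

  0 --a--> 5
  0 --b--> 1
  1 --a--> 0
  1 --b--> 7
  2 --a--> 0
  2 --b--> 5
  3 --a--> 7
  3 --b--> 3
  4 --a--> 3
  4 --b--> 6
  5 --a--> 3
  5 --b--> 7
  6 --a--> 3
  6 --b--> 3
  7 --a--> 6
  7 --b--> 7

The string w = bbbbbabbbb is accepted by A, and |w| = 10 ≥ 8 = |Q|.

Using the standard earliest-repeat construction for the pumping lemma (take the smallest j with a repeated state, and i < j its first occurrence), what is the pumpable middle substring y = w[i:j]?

Run of A on w = b b b b b a b b b b:
  step 0: 0  (start)
  step 1: 1  (read b: 0→1)
  step 2: 7  (read b: 1→7)
  step 3: 7  (read b: 7→7)   ← first repeat (7 seen earlier)
  step 4: 7  (read b: 7→7)
  step 5: 7  (read b: 7→7)
  step 6: 6  (read a: 7→6)
  step 7: 3  (read b: 6→3)
  step 8: 3  (read b: 3→3)
  step 9: 3  (read b: 3→3)
  step 10: 3  (read b: 3→3)

So i = 2, j = 3, giving x = w[0:2] = bb, y = w[2:3] = b, z = w[3:10] = bbabbbb.
Check: |xy| = 3 ≤ 8 and |y| = 1 ≥ 1. Reading y takes A from 7 back to 7, so every xyⁱz is accepted.

b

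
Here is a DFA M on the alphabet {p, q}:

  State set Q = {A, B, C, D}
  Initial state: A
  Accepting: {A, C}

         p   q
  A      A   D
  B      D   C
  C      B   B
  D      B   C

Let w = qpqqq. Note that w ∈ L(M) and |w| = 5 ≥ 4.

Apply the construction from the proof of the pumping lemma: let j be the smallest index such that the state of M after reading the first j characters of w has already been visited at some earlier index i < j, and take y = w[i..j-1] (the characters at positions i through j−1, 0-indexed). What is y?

qq

Run of M on w = q p q q q:
  step 0: A  (start)
  step 1: D  (read q: A→D)
  step 2: B  (read p: D→B)
  step 3: C  (read q: B→C)
  step 4: B  (read q: C→B)   ← first repeat (B seen earlier)
  step 5: C  (read q: B→C)

So i = 2, j = 4, giving x = w[0:2] = qp, y = w[2:4] = qq, z = w[4:5] = q.
Check: |xy| = 4 ≤ 4 and |y| = 2 ≥ 1. Reading y takes M from B back to B, so every xyⁱz is accepted.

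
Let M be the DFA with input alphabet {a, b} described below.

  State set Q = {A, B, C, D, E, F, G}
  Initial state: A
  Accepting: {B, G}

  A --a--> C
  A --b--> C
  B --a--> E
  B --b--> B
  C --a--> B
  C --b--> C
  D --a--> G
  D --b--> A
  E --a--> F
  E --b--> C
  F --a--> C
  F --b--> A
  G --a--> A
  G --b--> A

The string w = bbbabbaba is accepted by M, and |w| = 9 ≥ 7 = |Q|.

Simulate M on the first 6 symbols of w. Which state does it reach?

State sequence: A -b-> C -b-> C -b-> C -a-> B -b-> B -b-> B

After reading 6 characters, M is in state B.

B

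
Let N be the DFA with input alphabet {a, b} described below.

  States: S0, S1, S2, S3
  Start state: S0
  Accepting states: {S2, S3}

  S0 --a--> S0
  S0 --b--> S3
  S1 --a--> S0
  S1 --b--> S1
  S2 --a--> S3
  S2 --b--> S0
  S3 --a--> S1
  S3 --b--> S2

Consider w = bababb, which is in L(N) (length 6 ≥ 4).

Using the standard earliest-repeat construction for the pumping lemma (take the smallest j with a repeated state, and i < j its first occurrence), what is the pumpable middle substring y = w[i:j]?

State sequence: S0 -b-> S3 -a-> S1 -b-> S1 -a-> S0 -b-> S3 -b-> S2
First repeat at step 3: S1 was already visited.

So i = 2, j = 3, giving x = w[0:2] = ba, y = w[2:3] = b, z = w[3:6] = abb.
Check: |xy| = 3 ≤ 4 and |y| = 1 ≥ 1. Reading y takes N from S1 back to S1, so every xyⁱz is accepted.
The DFA has 4 states, so the proof of the pumping lemma guarantees a repeated state among the first 4+1 visited; the segment between the two visits is the pumpable y.

b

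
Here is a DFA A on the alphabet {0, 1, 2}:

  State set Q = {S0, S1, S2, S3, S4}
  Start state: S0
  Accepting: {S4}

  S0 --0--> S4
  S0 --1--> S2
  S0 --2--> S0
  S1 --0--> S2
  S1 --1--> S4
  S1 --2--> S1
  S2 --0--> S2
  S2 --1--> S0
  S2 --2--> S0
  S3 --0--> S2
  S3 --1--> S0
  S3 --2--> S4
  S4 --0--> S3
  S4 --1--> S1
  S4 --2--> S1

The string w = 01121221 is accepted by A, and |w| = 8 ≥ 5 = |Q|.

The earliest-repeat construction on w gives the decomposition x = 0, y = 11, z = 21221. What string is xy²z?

0111121221

xy^2z = 0·11·11·21221 = 0111121221.
Reading y = 11 takes A from S4 back to S4, so after x·y·y the machine is still in S4, and z then leads to the accepting state S4. Hence 0111121221 ∈ L(A).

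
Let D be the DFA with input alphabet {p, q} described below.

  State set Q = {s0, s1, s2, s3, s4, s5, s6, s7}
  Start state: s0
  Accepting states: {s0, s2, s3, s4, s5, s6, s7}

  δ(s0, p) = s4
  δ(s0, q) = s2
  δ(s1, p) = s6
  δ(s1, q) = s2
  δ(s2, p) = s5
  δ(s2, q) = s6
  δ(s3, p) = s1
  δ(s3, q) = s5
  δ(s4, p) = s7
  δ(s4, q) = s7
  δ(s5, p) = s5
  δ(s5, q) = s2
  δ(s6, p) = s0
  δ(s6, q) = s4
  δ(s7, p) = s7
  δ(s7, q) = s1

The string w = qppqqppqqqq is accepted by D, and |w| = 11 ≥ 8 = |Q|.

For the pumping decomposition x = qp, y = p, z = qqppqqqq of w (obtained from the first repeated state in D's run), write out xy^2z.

xy^2z = qp·p·p·qqppqqqq = qpppqqppqqqq.
Reading y = p takes D from s5 back to s5, so after x·y·y the machine is still in s5, and z then leads to the accepting state s6. Hence qpppqqppqqqq ∈ L(D).

qpppqqppqqqq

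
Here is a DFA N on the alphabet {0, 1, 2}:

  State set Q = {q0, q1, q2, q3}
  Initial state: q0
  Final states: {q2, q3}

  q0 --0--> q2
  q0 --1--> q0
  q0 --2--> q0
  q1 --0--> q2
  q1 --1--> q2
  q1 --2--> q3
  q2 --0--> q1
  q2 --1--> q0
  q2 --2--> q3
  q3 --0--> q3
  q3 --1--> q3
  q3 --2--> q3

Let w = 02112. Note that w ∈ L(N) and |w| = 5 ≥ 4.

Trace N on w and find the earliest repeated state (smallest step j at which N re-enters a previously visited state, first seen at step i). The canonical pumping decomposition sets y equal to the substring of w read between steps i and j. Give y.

State sequence: q0 -0-> q2 -2-> q3 -1-> q3 -1-> q3 -2-> q3
First repeat at step 3: q3 was already visited.

So i = 2, j = 3, giving x = w[0:2] = 02, y = w[2:3] = 1, z = w[3:5] = 12.
Check: |xy| = 3 ≤ 4 and |y| = 1 ≥ 1. Reading y takes N from q3 back to q3, so every xyⁱz is accepted.

1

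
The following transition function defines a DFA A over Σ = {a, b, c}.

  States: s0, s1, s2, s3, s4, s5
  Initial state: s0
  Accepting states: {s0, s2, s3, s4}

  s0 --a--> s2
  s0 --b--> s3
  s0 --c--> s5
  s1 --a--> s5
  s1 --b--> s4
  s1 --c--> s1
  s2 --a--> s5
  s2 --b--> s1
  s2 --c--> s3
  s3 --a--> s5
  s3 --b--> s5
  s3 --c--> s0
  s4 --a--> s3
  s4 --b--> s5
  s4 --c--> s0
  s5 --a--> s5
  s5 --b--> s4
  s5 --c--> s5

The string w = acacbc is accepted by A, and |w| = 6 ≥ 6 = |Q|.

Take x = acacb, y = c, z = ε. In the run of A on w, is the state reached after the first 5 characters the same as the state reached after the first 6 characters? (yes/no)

no

Run of A on the first 6 characters of w = a c a c b c:
  step 0: s0  (start)
  step 1: s2  (read a: s0→s2)
  step 2: s3  (read c: s2→s3)
  step 3: s5  (read a: s3→s5)
  step 4: s5  (read c: s5→s5)
  step 5: s4  (read b: s5→s4)
  step 6: s0  (read c: s4→s0)

After x (step 5): s4. After xy (step 6): s0.
They differ (s4 ≠ s0), so y is not a cycle from the state after x; this split is not the one the pumping-lemma construction produces, and pumping y need not keep the string in L(A).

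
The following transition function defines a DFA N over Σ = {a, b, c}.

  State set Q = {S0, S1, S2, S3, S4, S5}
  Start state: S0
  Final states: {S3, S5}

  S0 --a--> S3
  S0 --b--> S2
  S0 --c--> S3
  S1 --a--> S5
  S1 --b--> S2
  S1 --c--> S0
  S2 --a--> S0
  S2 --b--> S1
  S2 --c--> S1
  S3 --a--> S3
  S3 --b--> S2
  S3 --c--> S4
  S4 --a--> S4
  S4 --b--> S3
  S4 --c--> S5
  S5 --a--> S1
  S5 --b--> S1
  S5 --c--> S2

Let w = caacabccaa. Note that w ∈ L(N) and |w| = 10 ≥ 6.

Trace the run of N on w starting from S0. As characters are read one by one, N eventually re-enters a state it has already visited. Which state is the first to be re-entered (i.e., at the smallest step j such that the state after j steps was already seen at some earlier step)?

S3

Run of N on w = c a a c a b c c a a:
  step 0: S0  (start)
  step 1: S3  (read c: S0→S3)
  step 2: S3  (read a: S3→S3)   ← first repeat (S3 seen earlier)
  step 3: S3  (read a: S3→S3)
  step 4: S4  (read c: S3→S4)
  step 5: S4  (read a: S4→S4)
  step 6: S3  (read b: S4→S3)
  step 7: S4  (read c: S3→S4)
  step 8: S5  (read c: S4→S5)
  step 9: S1  (read a: S5→S1)
  step 10: S5  (read a: S1→S5)

The earliest repeat is at step j = 2: N is in S3, which it already visited at step i = 1.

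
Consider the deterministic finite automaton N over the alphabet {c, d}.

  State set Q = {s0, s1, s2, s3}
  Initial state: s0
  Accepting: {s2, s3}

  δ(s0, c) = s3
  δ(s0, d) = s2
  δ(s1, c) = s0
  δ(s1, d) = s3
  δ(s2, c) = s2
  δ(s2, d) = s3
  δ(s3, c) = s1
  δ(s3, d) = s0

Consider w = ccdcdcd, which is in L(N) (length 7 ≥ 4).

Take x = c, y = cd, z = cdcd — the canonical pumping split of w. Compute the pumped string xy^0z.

ccdcd

xy⁰z = xz = c·cdcd = ccdcd.
Reading y = cd takes N from s3 back to s3, so after x the machine is still in s3, and z then leads to the accepting state s3. Hence ccdcd ∈ L(N).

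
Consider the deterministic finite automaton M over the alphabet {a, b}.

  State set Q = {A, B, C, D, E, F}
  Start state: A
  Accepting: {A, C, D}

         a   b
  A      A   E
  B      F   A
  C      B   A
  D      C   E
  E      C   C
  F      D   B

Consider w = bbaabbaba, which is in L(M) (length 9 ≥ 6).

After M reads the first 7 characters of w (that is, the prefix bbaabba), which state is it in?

A

State sequence: A -b-> E -b-> C -a-> B -a-> F -b-> B -b-> A -a-> A

After reading 7 characters, M is in state A.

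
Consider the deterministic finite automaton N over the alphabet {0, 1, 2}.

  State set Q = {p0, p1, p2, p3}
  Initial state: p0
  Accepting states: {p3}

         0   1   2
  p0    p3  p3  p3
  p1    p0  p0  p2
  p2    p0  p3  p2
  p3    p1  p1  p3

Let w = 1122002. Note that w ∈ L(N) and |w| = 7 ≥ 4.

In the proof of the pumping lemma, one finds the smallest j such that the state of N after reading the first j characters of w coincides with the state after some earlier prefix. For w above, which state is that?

Run of N on w = 1 1 2 2 0 0 2:
  step 0: p0  (start)
  step 1: p3  (read 1: p0→p3)
  step 2: p1  (read 1: p3→p1)
  step 3: p2  (read 2: p1→p2)
  step 4: p2  (read 2: p2→p2)   ← first repeat (p2 seen earlier)
  step 5: p0  (read 0: p2→p0)
  step 6: p3  (read 0: p0→p3)
  step 7: p3  (read 2: p3→p3)

The earliest repeat is at step j = 4: N is in p2, which it already visited at step i = 3.
Since N has 4 states, any run of length ≥ 4 visits 4+1 states, so by pigeonhole some state repeats within the first 4 steps — that repeat gives the pumpable loop.

p2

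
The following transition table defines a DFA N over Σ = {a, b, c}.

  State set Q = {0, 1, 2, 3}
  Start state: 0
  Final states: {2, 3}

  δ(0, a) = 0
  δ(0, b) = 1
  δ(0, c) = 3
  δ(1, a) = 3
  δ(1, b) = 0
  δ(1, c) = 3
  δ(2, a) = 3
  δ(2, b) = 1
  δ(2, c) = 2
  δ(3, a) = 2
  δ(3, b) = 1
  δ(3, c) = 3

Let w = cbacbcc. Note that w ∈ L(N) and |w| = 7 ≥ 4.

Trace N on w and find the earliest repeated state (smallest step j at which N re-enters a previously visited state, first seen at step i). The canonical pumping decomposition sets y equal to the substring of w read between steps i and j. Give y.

Run of N on w = c b a c b c c:
  step 0: 0  (start)
  step 1: 3  (read c: 0→3)
  step 2: 1  (read b: 3→1)
  step 3: 3  (read a: 1→3)   ← first repeat (3 seen earlier)
  step 4: 3  (read c: 3→3)
  step 5: 1  (read b: 3→1)
  step 6: 3  (read c: 1→3)
  step 7: 3  (read c: 3→3)

So i = 1, j = 3, giving x = w[0:1] = c, y = w[1:3] = ba, z = w[3:7] = cbcc.
Check: |xy| = 3 ≤ 4 and |y| = 2 ≥ 1. Reading y takes N from 3 back to 3, so every xyⁱz is accepted.
The DFA has 4 states, so the proof of the pumping lemma guarantees a repeated state among the first 4+1 visited; the segment between the two visits is the pumpable y.

ba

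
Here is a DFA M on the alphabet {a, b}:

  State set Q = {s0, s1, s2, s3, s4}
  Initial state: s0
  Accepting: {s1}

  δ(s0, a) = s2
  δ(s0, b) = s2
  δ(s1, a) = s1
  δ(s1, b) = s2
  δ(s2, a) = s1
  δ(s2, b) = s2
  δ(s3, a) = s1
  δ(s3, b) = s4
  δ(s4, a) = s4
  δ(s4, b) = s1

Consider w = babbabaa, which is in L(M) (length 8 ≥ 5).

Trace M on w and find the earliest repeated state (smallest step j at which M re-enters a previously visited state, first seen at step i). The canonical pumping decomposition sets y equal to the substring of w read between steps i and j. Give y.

State sequence: s0 -b-> s2 -a-> s1 -b-> s2 -b-> s2 -a-> s1 -b-> s2 -a-> s1 -a-> s1
First repeat at step 3: s2 was already visited.

So i = 1, j = 3, giving x = w[0:1] = b, y = w[1:3] = ab, z = w[3:8] = babaa.
Check: |xy| = 3 ≤ 5 and |y| = 2 ≥ 1. Reading y takes M from s2 back to s2, so every xyⁱz is accepted.
The DFA has 5 states, so the proof of the pumping lemma guarantees a repeated state among the first 5+1 visited; the segment between the two visits is the pumpable y.

ab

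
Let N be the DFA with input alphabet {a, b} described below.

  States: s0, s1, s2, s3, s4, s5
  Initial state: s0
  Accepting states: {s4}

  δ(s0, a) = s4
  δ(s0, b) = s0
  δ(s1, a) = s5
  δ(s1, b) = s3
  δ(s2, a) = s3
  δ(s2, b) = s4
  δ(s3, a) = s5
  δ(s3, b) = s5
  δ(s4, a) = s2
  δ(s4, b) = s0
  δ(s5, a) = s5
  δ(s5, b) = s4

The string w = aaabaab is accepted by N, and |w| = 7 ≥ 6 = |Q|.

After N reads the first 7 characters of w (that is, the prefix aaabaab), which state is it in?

s4

State sequence: s0 -a-> s4 -a-> s2 -a-> s3 -b-> s5 -a-> s5 -a-> s5 -b-> s4

After reading 7 characters, N is in state s4.
(This kind of state-tracing is the core of the pumping-lemma construction: with 6 states, pigeonhole forces a repeat within the first 6 steps.)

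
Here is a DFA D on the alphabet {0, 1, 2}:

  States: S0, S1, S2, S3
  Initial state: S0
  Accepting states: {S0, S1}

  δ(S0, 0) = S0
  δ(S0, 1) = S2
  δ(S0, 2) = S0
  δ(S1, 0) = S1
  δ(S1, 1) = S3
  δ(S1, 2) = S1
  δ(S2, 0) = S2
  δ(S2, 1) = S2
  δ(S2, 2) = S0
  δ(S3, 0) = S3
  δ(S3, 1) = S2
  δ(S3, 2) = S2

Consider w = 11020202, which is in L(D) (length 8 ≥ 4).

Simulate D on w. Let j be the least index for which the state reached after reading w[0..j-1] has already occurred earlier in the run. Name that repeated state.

S2

State sequence: S0 -1-> S2 -1-> S2 -0-> S2 -2-> S0 -0-> S0 -2-> S0 -0-> S0 -2-> S0
First repeat at step 2: S2 was already visited.

The earliest repeat is at step j = 2: D is in S2, which it already visited at step i = 1.
With |Q| = 4, pigeonhole forces a state repeat no later than step 4; the substring read between the first and second visits to that state can be pumped.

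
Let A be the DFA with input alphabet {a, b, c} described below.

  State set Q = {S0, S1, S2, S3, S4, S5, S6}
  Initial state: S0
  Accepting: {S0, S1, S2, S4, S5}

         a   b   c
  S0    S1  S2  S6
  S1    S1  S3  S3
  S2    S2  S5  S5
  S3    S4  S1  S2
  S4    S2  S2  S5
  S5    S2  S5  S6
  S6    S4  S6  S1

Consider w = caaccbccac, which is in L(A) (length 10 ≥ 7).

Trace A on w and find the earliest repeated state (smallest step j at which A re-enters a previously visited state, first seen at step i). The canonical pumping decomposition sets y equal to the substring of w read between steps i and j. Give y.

State sequence: S0 -c-> S6 -a-> S4 -a-> S2 -c-> S5 -c-> S6 -b-> S6 -c-> S1 -c-> S3 -a-> S4 -c-> S5
First repeat at step 5: S6 was already visited.

So i = 1, j = 5, giving x = w[0:1] = c, y = w[1:5] = aacc, z = w[5:10] = bccac.
Check: |xy| = 5 ≤ 7 and |y| = 4 ≥ 1. Reading y takes A from S6 back to S6, so every xyⁱz is accepted.
With |Q| = 7, pigeonhole forces a state repeat no later than step 7; the substring read between the first and second visits to that state can be pumped.

aacc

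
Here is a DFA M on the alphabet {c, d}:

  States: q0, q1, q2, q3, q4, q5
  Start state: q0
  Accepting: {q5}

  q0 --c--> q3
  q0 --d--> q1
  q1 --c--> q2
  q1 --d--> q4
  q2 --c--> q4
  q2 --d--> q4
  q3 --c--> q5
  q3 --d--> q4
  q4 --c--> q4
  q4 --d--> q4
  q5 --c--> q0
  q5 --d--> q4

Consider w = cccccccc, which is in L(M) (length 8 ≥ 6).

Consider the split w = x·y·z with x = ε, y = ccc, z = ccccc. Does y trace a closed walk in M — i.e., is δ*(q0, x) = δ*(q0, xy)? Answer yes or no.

yes

State sequence: q0 -c-> q3 -c-> q5 -c-> q0

After x (step 0): q0. After xy (step 3): q0.
They match, so y = ccc drives M around a cycle from q0 back to itself; pumping y any number of times keeps M in q0 before reading z, and xyⁱz ∈ L(M) for every i ≥ 0.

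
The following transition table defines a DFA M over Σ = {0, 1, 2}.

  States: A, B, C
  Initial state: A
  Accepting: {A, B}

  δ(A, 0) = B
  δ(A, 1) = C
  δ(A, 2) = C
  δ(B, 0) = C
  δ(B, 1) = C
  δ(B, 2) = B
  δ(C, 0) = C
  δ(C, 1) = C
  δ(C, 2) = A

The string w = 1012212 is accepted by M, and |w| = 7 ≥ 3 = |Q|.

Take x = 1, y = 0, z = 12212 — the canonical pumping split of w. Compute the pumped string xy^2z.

xy^2z = 1·0·0·12212 = 10012212.
Reading y = 0 takes M from C back to C, so after x·y·y the machine is still in C, and z then leads to the accepting state A. Hence 10012212 ∈ L(M).

10012212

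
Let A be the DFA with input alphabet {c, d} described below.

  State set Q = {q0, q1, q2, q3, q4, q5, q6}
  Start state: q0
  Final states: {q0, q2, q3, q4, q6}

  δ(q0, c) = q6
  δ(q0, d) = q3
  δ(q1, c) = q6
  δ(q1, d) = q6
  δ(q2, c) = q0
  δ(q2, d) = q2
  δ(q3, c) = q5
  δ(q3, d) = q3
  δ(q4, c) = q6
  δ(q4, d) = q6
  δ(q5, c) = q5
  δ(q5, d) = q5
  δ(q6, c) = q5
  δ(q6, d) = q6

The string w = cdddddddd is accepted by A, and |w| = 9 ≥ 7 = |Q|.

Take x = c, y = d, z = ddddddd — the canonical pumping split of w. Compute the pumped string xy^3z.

cdddddddddd

xy^3z = c·d·d·d·ddddddd = cdddddddddd.
Reading y = d takes A from q6 back to q6, so after x·y·y·y the machine is still in q6, and z then leads to the accepting state q6. Hence cdddddddddd ∈ L(A).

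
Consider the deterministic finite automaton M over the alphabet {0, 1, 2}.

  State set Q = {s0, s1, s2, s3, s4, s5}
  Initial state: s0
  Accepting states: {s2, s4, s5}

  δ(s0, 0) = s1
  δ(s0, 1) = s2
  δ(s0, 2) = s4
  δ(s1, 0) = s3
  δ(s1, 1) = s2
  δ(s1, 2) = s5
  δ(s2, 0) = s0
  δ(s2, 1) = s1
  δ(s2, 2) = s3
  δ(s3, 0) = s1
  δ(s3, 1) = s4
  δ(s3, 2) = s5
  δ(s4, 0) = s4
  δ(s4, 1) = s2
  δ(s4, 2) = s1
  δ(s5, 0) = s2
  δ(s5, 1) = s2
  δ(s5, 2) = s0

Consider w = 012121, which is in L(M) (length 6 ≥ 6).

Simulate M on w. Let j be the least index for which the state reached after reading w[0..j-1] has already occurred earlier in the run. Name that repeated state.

State sequence: s0 -0-> s1 -1-> s2 -2-> s3 -1-> s4 -2-> s1 -1-> s2
First repeat at step 5: s1 was already visited.

The earliest repeat is at step j = 5: M is in s1, which it already visited at step i = 1.
With |Q| = 6, pigeonhole forces a state repeat no later than step 6; the substring read between the first and second visits to that state can be pumped.

s1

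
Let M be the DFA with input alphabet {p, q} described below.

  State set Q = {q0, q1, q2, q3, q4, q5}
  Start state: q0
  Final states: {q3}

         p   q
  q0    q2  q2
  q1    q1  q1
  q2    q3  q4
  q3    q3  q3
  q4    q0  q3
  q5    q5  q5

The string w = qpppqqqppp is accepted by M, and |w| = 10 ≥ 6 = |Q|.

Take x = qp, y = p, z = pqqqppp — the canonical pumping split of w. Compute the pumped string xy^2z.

qppppqqqppp

xy^2z = qp·p·p·pqqqppp = qppppqqqppp.
Reading y = p takes M from q3 back to q3, so after x·y·y the machine is still in q3, and z then leads to the accepting state q3. Hence qppppqqqppp ∈ L(M).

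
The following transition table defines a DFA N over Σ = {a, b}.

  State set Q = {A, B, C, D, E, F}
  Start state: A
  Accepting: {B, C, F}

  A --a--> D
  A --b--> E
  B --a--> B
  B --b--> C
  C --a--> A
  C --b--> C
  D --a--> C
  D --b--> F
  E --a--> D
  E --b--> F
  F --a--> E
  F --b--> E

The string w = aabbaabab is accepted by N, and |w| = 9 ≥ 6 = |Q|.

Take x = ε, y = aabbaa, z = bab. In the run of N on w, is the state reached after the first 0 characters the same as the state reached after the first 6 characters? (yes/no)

Run of N on the first 6 characters of w = a a b b a a:
  step 0: A  (start)
  step 1: D  (read a: A→D)
  step 2: C  (read a: D→C)
  step 3: C  (read b: C→C)
  step 4: C  (read b: C→C)
  step 5: A  (read a: C→A)
  step 6: D  (read a: A→D)

After x (step 0): A. After xy (step 6): D.
They differ (A ≠ D), so y is not a cycle from the state after x; this split is not the one the pumping-lemma construction produces, and pumping y need not keep the string in L(N).

no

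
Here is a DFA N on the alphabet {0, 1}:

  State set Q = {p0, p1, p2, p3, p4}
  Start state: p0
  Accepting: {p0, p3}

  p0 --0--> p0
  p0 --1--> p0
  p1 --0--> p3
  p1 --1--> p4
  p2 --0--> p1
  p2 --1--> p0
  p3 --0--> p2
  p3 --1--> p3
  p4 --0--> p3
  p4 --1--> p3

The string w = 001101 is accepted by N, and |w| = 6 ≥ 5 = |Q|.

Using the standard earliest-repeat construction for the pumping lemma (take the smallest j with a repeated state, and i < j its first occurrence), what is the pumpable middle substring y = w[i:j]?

0

State sequence: p0 -0-> p0 -0-> p0 -1-> p0 -1-> p0 -0-> p0 -1-> p0
First repeat at step 1: p0 was already visited.

So i = 0, j = 1, giving x = w[0:0] = ε, y = w[0:1] = 0, z = w[1:6] = 01101.
Check: |xy| = 1 ≤ 5 and |y| = 1 ≥ 1. Reading y takes N from p0 back to p0, so every xyⁱz is accepted.
Since N has 5 states, any run of length ≥ 5 visits 5+1 states, so by pigeonhole some state repeats within the first 5 steps — that repeat gives the pumpable loop.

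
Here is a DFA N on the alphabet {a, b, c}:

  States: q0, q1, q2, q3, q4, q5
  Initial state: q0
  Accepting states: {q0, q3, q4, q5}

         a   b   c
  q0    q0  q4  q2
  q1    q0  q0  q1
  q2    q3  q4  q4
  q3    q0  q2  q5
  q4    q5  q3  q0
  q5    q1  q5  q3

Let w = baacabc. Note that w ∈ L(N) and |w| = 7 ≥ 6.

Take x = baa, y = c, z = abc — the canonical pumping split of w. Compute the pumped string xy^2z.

baaccabc

xy^2z = baa·c·c·abc = baaccabc.
Reading y = c takes N from q1 back to q1, so after x·y·y the machine is still in q1, and z then leads to the accepting state q0. Hence baaccabc ∈ L(N).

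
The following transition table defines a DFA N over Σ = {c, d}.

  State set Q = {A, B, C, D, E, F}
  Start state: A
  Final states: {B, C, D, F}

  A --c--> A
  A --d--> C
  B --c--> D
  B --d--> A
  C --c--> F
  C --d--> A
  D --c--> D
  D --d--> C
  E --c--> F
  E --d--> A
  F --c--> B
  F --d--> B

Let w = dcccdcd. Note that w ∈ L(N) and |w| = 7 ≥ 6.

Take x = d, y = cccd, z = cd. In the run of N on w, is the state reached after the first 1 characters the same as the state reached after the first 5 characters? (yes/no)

Run of N on the first 5 characters of w = d c c c d:
  step 0: A  (start)
  step 1: C  (read d: A→C)
  step 2: F  (read c: C→F)
  step 3: B  (read c: F→B)
  step 4: D  (read c: B→D)
  step 5: C  (read d: D→C)

After x (step 1): C. After xy (step 5): C.
They match, so y = cccd drives N around a cycle from C back to itself; pumping y any number of times keeps N in C before reading z, and xyⁱz ∈ L(N) for every i ≥ 0.

yes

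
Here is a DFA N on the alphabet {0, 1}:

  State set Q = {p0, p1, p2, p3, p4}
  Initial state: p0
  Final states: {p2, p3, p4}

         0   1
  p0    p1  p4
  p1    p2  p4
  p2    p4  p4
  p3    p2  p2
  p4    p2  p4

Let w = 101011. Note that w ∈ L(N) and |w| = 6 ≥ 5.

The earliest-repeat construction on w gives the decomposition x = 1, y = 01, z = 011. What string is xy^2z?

10101011

xy^2z = 1·01·01·011 = 10101011.
Reading y = 01 takes N from p4 back to p4, so after x·y·y the machine is still in p4, and z then leads to the accepting state p4. Hence 10101011 ∈ L(N).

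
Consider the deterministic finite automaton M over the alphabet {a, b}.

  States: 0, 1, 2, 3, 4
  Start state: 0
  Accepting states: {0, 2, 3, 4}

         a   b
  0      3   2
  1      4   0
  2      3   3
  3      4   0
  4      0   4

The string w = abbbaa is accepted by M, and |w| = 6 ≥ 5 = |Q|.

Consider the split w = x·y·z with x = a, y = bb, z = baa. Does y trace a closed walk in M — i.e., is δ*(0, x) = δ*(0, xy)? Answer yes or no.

no

Run of M on the first 3 characters of w = a b b:
  step 0: 0  (start)
  step 1: 3  (read a: 0→3)
  step 2: 0  (read b: 3→0)
  step 3: 2  (read b: 0→2)

After x (step 1): 3. After xy (step 3): 2.
They differ (3 ≠ 2), so y is not a cycle from the state after x; this split is not the one the pumping-lemma construction produces, and pumping y need not keep the string in L(M).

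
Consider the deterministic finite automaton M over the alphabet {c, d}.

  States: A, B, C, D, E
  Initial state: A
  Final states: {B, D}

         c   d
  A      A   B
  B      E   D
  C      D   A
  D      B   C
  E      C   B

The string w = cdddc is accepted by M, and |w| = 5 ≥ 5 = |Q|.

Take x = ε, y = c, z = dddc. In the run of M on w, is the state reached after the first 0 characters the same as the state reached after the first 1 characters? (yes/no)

Run of M on the first 1 characters of w = c:
  step 0: A  (start)
  step 1: A  (read c: A→A)

After x (step 0): A. After xy (step 1): A.
They match, so y = c drives M around a cycle from A back to itself; pumping y any number of times keeps M in A before reading z, and xyⁱz ∈ L(M) for every i ≥ 0.

yes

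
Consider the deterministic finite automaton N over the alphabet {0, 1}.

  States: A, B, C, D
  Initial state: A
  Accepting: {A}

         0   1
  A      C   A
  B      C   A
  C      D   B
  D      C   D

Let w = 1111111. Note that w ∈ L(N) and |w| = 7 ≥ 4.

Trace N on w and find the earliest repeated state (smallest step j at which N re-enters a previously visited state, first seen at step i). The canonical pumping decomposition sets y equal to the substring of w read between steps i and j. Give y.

1

State sequence: A -1-> A -1-> A -1-> A -1-> A -1-> A -1-> A -1-> A
First repeat at step 1: A was already visited.

So i = 0, j = 1, giving x = w[0:0] = ε, y = w[0:1] = 1, z = w[1:7] = 111111.
Check: |xy| = 1 ≤ 4 and |y| = 1 ≥ 1. Reading y takes N from A back to A, so every xyⁱz is accepted.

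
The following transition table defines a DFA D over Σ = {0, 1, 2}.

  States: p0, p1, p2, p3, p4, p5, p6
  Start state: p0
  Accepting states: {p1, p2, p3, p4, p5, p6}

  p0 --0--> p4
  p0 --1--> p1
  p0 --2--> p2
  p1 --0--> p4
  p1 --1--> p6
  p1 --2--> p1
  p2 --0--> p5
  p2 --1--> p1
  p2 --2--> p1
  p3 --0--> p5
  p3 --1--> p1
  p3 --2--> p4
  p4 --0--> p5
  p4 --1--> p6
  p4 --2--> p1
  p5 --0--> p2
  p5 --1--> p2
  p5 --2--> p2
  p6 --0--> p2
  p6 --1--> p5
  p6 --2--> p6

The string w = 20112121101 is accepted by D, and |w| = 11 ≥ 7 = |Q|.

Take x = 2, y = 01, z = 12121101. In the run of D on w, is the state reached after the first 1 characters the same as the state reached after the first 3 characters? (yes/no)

Run of D on the first 3 characters of w = 2 0 1:
  step 0: p0  (start)
  step 1: p2  (read 2: p0→p2)
  step 2: p5  (read 0: p2→p5)
  step 3: p2  (read 1: p5→p2)

After x (step 1): p2. After xy (step 3): p2.
They match, so y = 01 drives D around a cycle from p2 back to itself; pumping y any number of times keeps D in p2 before reading z, and xyⁱz ∈ L(D) for every i ≥ 0.

yes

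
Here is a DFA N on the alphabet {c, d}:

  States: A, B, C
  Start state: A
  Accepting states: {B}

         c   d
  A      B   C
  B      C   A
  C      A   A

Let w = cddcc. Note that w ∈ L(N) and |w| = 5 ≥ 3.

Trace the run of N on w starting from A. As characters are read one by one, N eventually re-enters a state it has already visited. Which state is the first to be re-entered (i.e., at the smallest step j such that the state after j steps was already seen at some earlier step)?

A

State sequence: A -c-> B -d-> A -d-> C -c-> A -c-> B
First repeat at step 2: A was already visited.

The earliest repeat is at step j = 2: N is in A, which it already visited at step i = 0.
With |Q| = 3, pigeonhole forces a state repeat no later than step 3; the substring read between the first and second visits to that state can be pumped.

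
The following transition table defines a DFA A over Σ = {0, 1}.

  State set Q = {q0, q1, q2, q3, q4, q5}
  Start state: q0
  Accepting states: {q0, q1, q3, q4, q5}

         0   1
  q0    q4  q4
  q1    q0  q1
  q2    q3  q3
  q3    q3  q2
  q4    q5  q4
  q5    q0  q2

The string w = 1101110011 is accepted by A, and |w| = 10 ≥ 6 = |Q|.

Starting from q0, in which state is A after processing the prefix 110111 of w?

q2

Run of A on the first 6 characters of w = 1 1 0 1 1 1:
  step 0: q0  (start)
  step 1: q4  (read 1: q0→q4)
  step 2: q4  (read 1: q4→q4)
  step 3: q5  (read 0: q4→q5)
  step 4: q2  (read 1: q5→q2)
  step 5: q3  (read 1: q2→q3)
  step 6: q2  (read 1: q3→q2)

After reading 6 characters, A is in state q2.
(This kind of state-tracing is the core of the pumping-lemma construction: with 6 states, pigeonhole forces a repeat within the first 6 steps.)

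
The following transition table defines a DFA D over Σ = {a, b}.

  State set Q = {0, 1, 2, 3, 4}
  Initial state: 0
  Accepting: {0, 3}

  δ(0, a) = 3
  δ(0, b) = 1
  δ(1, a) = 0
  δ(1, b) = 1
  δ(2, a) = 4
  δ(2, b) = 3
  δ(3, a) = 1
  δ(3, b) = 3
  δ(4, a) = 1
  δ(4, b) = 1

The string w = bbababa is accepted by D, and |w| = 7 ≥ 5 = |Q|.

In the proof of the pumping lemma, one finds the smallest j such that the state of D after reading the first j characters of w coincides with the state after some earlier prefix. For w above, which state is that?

Run of D on w = b b a b a b a:
  step 0: 0  (start)
  step 1: 1  (read b: 0→1)
  step 2: 1  (read b: 1→1)   ← first repeat (1 seen earlier)
  step 3: 0  (read a: 1→0)
  step 4: 1  (read b: 0→1)
  step 5: 0  (read a: 1→0)
  step 6: 1  (read b: 0→1)
  step 7: 0  (read a: 1→0)

The earliest repeat is at step j = 2: D is in 1, which it already visited at step i = 1.
With |Q| = 5, pigeonhole forces a state repeat no later than step 5; the substring read between the first and second visits to that state can be pumped.

1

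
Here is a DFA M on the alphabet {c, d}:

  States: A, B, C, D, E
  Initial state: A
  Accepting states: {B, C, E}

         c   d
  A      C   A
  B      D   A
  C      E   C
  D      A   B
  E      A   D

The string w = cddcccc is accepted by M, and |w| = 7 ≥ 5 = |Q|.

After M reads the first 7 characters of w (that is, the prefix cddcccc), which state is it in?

Run of M on the first 7 characters of w = c d d c c c c:
  step 0: A  (start)
  step 1: C  (read c: A→C)
  step 2: C  (read d: C→C)
  step 3: C  (read d: C→C)
  step 4: E  (read c: C→E)
  step 5: A  (read c: E→A)
  step 6: C  (read c: A→C)
  step 7: E  (read c: C→E)

After reading 7 characters, M is in state E.
(This kind of state-tracing is the core of the pumping-lemma construction: with 5 states, pigeonhole forces a repeat within the first 5 steps.)

E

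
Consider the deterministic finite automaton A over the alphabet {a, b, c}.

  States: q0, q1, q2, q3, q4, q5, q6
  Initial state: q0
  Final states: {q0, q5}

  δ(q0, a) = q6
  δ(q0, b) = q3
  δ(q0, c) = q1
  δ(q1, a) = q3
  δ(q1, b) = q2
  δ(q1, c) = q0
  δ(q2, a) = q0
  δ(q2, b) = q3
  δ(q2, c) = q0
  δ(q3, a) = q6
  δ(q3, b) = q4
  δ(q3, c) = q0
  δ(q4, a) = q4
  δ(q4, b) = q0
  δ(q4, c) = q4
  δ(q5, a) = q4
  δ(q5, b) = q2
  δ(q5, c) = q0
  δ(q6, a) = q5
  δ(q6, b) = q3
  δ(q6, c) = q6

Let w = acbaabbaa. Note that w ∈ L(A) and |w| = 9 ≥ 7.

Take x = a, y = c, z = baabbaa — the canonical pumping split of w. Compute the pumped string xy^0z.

abaabbaa

xy⁰z = xz = a·baabbaa = abaabbaa.
Reading y = c takes A from q6 back to q6, so after x the machine is still in q6, and z then leads to the accepting state q5. Hence abaabbaa ∈ L(A).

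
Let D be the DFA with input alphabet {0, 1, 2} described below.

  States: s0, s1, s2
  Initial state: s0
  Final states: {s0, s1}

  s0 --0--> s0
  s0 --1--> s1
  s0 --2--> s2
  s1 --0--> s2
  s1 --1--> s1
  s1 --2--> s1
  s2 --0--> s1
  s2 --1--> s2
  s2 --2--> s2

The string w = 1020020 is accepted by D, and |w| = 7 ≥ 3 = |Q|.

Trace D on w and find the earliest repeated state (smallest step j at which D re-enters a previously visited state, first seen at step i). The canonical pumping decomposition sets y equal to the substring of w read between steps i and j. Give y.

Run of D on w = 1 0 2 0 0 2 0:
  step 0: s0  (start)
  step 1: s1  (read 1: s0→s1)
  step 2: s2  (read 0: s1→s2)
  step 3: s2  (read 2: s2→s2)   ← first repeat (s2 seen earlier)
  step 4: s1  (read 0: s2→s1)
  step 5: s2  (read 0: s1→s2)
  step 6: s2  (read 2: s2→s2)
  step 7: s1  (read 0: s2→s1)

So i = 2, j = 3, giving x = w[0:2] = 10, y = w[2:3] = 2, z = w[3:7] = 0020.
Check: |xy| = 3 ≤ 3 and |y| = 1 ≥ 1. Reading y takes D from s2 back to s2, so every xyⁱz is accepted.

2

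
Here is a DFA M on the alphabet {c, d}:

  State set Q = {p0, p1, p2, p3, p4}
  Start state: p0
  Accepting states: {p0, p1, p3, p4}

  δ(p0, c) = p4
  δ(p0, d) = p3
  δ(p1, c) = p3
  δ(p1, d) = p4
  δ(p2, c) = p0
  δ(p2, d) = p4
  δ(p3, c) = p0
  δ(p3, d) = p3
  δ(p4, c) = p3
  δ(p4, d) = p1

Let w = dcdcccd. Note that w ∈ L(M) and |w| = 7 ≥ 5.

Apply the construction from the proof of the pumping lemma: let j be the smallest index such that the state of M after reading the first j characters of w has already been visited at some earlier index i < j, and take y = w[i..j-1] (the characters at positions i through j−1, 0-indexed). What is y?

State sequence: p0 -d-> p3 -c-> p0 -d-> p3 -c-> p0 -c-> p4 -c-> p3 -d-> p3
First repeat at step 2: p0 was already visited.

So i = 0, j = 2, giving x = w[0:0] = ε, y = w[0:2] = dc, z = w[2:7] = dcccd.
Check: |xy| = 2 ≤ 5 and |y| = 2 ≥ 1. Reading y takes M from p0 back to p0, so every xyⁱz is accepted.
The DFA has 5 states, so the proof of the pumping lemma guarantees a repeated state among the first 5+1 visited; the segment between the two visits is the pumpable y.

dc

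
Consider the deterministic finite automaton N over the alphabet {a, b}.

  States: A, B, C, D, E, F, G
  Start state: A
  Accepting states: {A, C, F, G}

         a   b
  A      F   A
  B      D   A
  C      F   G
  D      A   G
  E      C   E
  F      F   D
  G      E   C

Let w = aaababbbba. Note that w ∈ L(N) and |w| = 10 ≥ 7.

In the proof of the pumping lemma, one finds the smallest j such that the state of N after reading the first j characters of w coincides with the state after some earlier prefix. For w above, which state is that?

Run of N on w = a a a b a b b b b a:
  step 0: A  (start)
  step 1: F  (read a: A→F)
  step 2: F  (read a: F→F)   ← first repeat (F seen earlier)
  step 3: F  (read a: F→F)
  step 4: D  (read b: F→D)
  step 5: A  (read a: D→A)
  step 6: A  (read b: A→A)
  step 7: A  (read b: A→A)
  step 8: A  (read b: A→A)
  step 9: A  (read b: A→A)
  step 10: F  (read a: A→F)

The earliest repeat is at step j = 2: N is in F, which it already visited at step i = 1.

F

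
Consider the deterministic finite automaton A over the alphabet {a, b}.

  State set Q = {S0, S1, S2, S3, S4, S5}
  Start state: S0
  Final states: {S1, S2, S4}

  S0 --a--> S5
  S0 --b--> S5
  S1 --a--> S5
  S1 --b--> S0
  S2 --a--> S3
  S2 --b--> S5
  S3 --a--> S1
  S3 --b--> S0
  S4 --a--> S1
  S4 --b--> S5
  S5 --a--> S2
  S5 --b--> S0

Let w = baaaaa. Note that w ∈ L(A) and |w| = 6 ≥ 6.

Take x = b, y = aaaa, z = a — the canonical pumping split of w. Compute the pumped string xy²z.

baaaaaaaaa

xy^2z = b·aaaa·aaaa·a = baaaaaaaaa.
Reading y = aaaa takes A from S5 back to S5, so after x·y·y the machine is still in S5, and z then leads to the accepting state S2. Hence baaaaaaaaa ∈ L(A).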